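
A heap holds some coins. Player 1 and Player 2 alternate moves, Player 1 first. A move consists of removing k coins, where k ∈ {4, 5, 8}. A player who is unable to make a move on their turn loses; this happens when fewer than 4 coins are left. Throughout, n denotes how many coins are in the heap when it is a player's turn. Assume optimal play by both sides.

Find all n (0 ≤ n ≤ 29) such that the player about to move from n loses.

0, 1, 2, 3, 12, 13, 14, 15, 24, 25, 26, 27

Build the W/L table. Terminal = L. A non-terminal position is W if it has a move to some L; otherwise it is L.
n=0: no move → L
n=1: no move → L
n=2: no move → L
n=3: no move → L
n=4: can move to 0, which is L ⇒ W
n=5: can move to 1, which is L ⇒ W
n=6: can move to 2, which is L ⇒ W
n=7: can move to 3, which is L ⇒ W
n=8: can move to 3, which is L ⇒ W
n=9: can move to 1, which is L ⇒ W
n=10: can move to 2, which is L ⇒ W
n=11: can move to 3, which is L ⇒ W
n=12: moves to 8(W), 7(W), 4(W); every one is W ⇒ L
n=13: moves to 9(W), 8(W), 5(W); every one is W ⇒ L
n=14: moves to 10(W), 9(W), 6(W); every one is W ⇒ L
n=15: moves to 11(W), 10(W), 7(W); every one is W ⇒ L
n=16: can move to 12, which is L ⇒ W
n=17: can move to 13, which is L ⇒ W
n=18: can move to 14, which is L ⇒ W
n=19: can move to 15, which is L ⇒ W
n=20: can move to 15, which is L ⇒ W
n=21: can move to 13, which is L ⇒ W
n=22: can move to 14, which is L ⇒ W
n=23: can move to 15, which is L ⇒ W
n=24: moves to 20(W), 19(W), 16(W); every one is W ⇒ L
n=25: moves to 21(W), 20(W), 17(W); every one is W ⇒ L
n=26: moves to 22(W), 21(W), 18(W); every one is W ⇒ L
n=27: moves to 23(W), 22(W), 19(W); every one is W ⇒ L
n=28: can move to 24, which is L ⇒ W
n=29: can move to 25, which is L ⇒ W
Reading off the rows marked L gives the requested list; there are 12 such values of n.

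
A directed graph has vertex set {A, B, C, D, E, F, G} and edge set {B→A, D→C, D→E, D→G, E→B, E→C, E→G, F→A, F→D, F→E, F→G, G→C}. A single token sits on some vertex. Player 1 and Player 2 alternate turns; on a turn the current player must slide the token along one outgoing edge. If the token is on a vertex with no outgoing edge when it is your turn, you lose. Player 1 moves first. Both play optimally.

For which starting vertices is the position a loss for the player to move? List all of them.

Label each position W (a win for the player to move) or L (a loss). A position with no legal move is L; any other position is W exactly when some move reaches an L, and L when every move reaches a W.
Every edge goes from a vertex to one that appears earlier in the order C, A, G, B, E, D, F, so processing vertices in that order labels each vertex after all of its successors.
C: no outgoing edge → L
A: no outgoing edge → L
G: can move to C, which is L ⇒ W
B: can move to A, which is L ⇒ W
E: can move to C, which is L ⇒ W
D: can move to C, which is L ⇒ W
F: can move to A, which is L ⇒ W
The losing starting vertices are exactly the entries labelled L in this table (2 of them).

A, C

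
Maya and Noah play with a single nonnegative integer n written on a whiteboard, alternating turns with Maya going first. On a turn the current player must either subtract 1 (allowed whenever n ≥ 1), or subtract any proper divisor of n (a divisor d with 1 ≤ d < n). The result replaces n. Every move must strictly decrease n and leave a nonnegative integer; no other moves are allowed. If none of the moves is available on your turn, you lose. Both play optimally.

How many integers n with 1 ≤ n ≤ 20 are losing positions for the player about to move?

Build the W/L table. Terminal = L. A non-terminal position is W if it has a move to some L; otherwise it is L.
n=0: no move → L
n=1: W (go to 0, an L position)
n=2: L (sole option 1(W) is W)
n=3: W (go to 2, an L position)
n=4: W (go to 2, an L position)
n=5: L (sole option 4(W) is W)
n=6: W (go to 5, an L position)
n=7: L (sole option 6(W) is W)
n=8: W (go to 7, an L position)
n=9: L (options 6(W), 8(W) are all W)
n=10: W (go to 5, an L position)
n=11: L (sole option 10(W) is W)
n=12: W (go to 9, an L position)
n=13: L (sole option 12(W) is W)
n=14: W (go to 7, an L position)
n=15: L (options 10(W), 12(W), 14(W) are all W)
n=16: W (go to 15, an L position)
n=17: L (sole option 16(W) is W)
n=18: W (go to 9, an L position)
n=19: L (sole option 18(W) is W)
n=20: W (go to 15, an L position)
L entries with 1 ≤ n ≤ 20 (n=0 is outside the asked range and is not counted): n = 2, 5, 7, 9, 11, 13, 15, 17, 19; that makes 9.

9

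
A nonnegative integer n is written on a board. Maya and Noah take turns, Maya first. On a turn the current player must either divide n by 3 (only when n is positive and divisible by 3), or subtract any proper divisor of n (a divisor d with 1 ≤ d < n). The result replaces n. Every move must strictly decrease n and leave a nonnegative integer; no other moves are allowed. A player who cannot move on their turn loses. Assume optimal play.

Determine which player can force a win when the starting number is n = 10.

Maya wins.

Positions with no move are L. A position that does have a move is losing for the player to move precisely when every available move leads to a winning position for the opponent. Fill in the labels:
n=0: no move → L
n=1: no move → L
n=2: reaches L-position 1 → W
n=3: reaches L-position 1 → W
n=4: only reaches 2(W), 3(W), all W → L
n=5: reaches L-position 4 → W
n=6: reaches L-position 4 → W
n=7: only reaches 6(W), which is W → L
n=8: reaches L-position 4 → W
n=9: only reaches 3(W), 6(W), 8(W), all W → L
n=10: reaches L-position 9 → W
From 10 Maya can move to 9, reaching an L position.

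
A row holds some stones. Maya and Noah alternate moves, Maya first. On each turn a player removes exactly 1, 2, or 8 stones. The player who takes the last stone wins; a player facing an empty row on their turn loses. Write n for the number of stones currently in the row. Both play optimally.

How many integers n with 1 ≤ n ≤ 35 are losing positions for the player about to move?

11

Label each position W (a win for the player to move) or L (a loss). A position with no legal move is L; any other position is W exactly when some move reaches an L, and L when every move reaches a W.
n=0: no move → L
n=1: reaches L-position 0 → W
n=2: reaches L-position 0 → W
n=3: only reaches 2(W), 1(W), all W → L
n=4: reaches L-position 3 → W
n=5: reaches L-position 3 → W
n=6: only reaches 5(W), 4(W), all W → L
n=7: reaches L-position 6 → W
n=8: reaches L-position 6 → W
n=9: only reaches 8(W), 7(W), 1(W), all W → L
n=10: reaches L-position 9 → W
n=11: reaches L-position 9 → W
n=12: only reaches 11(W), 10(W), 4(W), all W → L
n=13: reaches L-position 12 → W
n=14: reaches L-position 12 → W
n=15: only reaches 14(W), 13(W), 7(W), all W → L
n=16: reaches L-position 15 → W
n=17: reaches L-position 15 → W
n=18: only reaches 17(W), 16(W), 10(W), all W → L
n=19: reaches L-position 18 → W
n=20: reaches L-position 18 → W
n=21: only reaches 20(W), 19(W), 13(W), all W → L
n=22: reaches L-position 21 → W
n=23: reaches L-position 21 → W
n=24: only reaches 23(W), 22(W), 16(W), all W → L
n=25: reaches L-position 24 → W
n=26: reaches L-position 24 → W
n=27: only reaches 26(W), 25(W), 19(W), all W → L
n=28: reaches L-position 27 → W
n=29: reaches L-position 27 → W
n=30: only reaches 29(W), 28(W), 22(W), all W → L
n=31: reaches L-position 30 → W
n=32: reaches L-position 30 → W
n=33: only reaches 32(W), 31(W), 25(W), all W → L
n=34: reaches L-position 33 → W
n=35: reaches L-position 33 → W
L entries with 1 ≤ n ≤ 35 (n=0 is outside the asked range and is not counted): n = 3, 6, 9, 12, 15, 18, 21, 24, 27, 30, 33; that makes 11.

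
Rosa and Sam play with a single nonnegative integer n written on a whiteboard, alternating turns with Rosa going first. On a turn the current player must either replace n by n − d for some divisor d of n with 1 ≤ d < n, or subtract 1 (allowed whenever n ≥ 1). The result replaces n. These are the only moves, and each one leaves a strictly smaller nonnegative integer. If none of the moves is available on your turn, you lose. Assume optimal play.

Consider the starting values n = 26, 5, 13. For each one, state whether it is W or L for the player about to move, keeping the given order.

Positions with no move are L. A position that does have a move is losing for the player to move precisely when every available move leads to a winning position for the opponent. Fill in the labels:
n=0: no move → L
n=1: can move to 0, which is L ⇒ W
n=2: the only move is to 1(W), a W ⇒ L
n=3: can move to 2, which is L ⇒ W
n=4: can move to 2, which is L ⇒ W
n=5: the only move is to 4(W), a W ⇒ L
n=6: can move to 5, which is L ⇒ W
n=7: the only move is to 6(W), a W ⇒ L
n=8: can move to 7, which is L ⇒ W
n=9: moves to 6(W), 8(W); every one is W ⇒ L
n=10: can move to 5, which is L ⇒ W
n=11: the only move is to 10(W), a W ⇒ L
n=12: can move to 9, which is L ⇒ W
n=13: the only move is to 12(W), a W ⇒ L
n=14: can move to 7, which is L ⇒ W
n=15: moves to 10(W), 12(W), 14(W); every one is W ⇒ L
n=16: can move to 15, which is L ⇒ W
n=17: the only move is to 16(W), a W ⇒ L
n=18: can move to 9, which is L ⇒ W
n=19: the only move is to 18(W), a W ⇒ L
n=20: can move to 15, which is L ⇒ W
n=21: moves to 14(W), 18(W), 20(W); every one is W ⇒ L
n=22: can move to 11, which is L ⇒ W
n=23: the only move is to 22(W), a W ⇒ L
n=24: can move to 21, which is L ⇒ W
n=25: moves to 20(W), 24(W); every one is W ⇒ L
n=26: can move to 13, which is L ⇒ W

26: W, 5: L, 13: L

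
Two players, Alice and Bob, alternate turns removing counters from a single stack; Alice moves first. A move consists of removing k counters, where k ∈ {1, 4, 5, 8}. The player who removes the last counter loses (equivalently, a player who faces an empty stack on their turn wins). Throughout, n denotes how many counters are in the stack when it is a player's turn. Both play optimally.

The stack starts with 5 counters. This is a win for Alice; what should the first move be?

Remove 4, leaving 1.

Work bottom-up. With no move the player to move wins. Otherwise the position is W if at least one move leads to an L position for the opponent, and L if every move leads to a W.
n=0: no move; the opponent has just taken the last counter and therefore loses → W
n=1: L (sole option 0(W) is W)
n=2: W (go to 1, an L position)
n=3: L (sole option 2(W) is W)
n=4: W (go to 3, an L position)
n=5: W (go to 1, an L position)
From 5, the L positions reachable in one move are: 1.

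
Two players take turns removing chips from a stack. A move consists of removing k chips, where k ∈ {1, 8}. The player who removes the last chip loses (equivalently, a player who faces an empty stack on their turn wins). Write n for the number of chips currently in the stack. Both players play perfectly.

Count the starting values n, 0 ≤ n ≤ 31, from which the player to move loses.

Use the standard recursion: the mover wins at a terminal position; elsewhere, the mover wins exactly when some move hands the opponent an L position.
n=0: no move; the opponent has just taken the last chip and therefore loses → W
n=1: L (sole option 0(W) is W)
n=2: W (go to 1, an L position)
n=3: L (sole option 2(W) is W)
n=4: W (go to 3, an L position)
n=5: L (sole option 4(W) is W)
n=6: W (go to 5, an L position)
n=7: L (sole option 6(W) is W)
n=8: W (go to 7, an L position)
n=9: W (go to 1, an L position)
n=10: L (options 9(W), 2(W) are all W)
n=11: W (go to 10, an L position)
n=12: L (options 11(W), 4(W) are all W)
n=13: W (go to 12, an L position)
n=14: L (options 13(W), 6(W) are all W)
n=15: W (go to 14, an L position)
n=16: L (options 15(W), 8(W) are all W)
n=17: W (go to 16, an L position)
n=18: W (go to 10, an L position)
n=19: L (options 18(W), 11(W) are all W)
n=20: W (go to 19, an L position)
n=21: L (options 20(W), 13(W) are all W)
n=22: W (go to 21, an L position)
n=23: L (options 22(W), 15(W) are all W)
n=24: W (go to 23, an L position)
n=25: L (options 24(W), 17(W) are all W)
n=26: W (go to 25, an L position)
n=27: W (go to 19, an L position)
n=28: L (options 27(W), 20(W) are all W)
n=29: W (go to 28, an L position)
n=30: L (options 29(W), 22(W) are all W)
n=31: W (go to 30, an L position)
L entries with 0 ≤ n ≤ 31: n = 1, 3, 5, 7, 10, 12, 14, 16, 19, 21, 23, 25, 28, 30; that makes 14.

14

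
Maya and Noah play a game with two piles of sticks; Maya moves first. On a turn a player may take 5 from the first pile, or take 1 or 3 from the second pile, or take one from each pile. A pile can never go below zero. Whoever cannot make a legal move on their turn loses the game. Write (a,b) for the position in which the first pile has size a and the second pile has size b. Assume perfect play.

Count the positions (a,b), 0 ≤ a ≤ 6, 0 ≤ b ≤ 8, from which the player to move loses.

29

Build the W/L table. Terminal = L. A non-terminal position is W if it has a move to some L; otherwise it is L.
Every move lowers a or b (never raises either), so fill the grid row by row in increasing a, and left to right within a row: each cell's successors are then already labelled.
      b=0  b=1  b=2  b=3  b=4  b=5  b=6  b=7  b=8
a=0:    L    W    L    W    L    W    L    W    L
a=1:    L    W    L    W    L    W    L    W    L
a=2:    L    W    L    W    L    W    L    W    L
a=3:    L    W    L    W    L    W    L    W    L
a=4:    L    W    L    W    L    W    L    W    L
a=5:    W    W    W    W    W    W    W    W    W
a=6:    W    L    W    L    W    L    W    L    W
Cells with no legal move (terminal, hence L): (0,0), (1,0), (2,0), (3,0), (4,0).
The remaining L cells, each justified by listing all of its moves:
(0,2): only reaches (0,1)(W), which is W → L
(0,4): only reaches (0,3)(W), (0,1)(W), all W → L
(0,6): only reaches (0,5)(W), (0,3)(W), all W → L
(0,8): only reaches (0,7)(W), (0,5)(W), all W → L
(1,2): only reaches (1,1)(W), (0,1)(W), all W → L
(1,4): only reaches (1,3)(W), (1,1)(W), (0,3)(W), all W → L
(1,6): only reaches (1,5)(W), (1,3)(W), (0,5)(W), all W → L
(1,8): only reaches (1,7)(W), (1,5)(W), (0,7)(W), all W → L
(2,2): only reaches (2,1)(W), (1,1)(W), all W → L
(2,4): only reaches (2,3)(W), (2,1)(W), (1,3)(W), all W → L
(2,6): only reaches (2,5)(W), (2,3)(W), (1,5)(W), all W → L
(2,8): only reaches (2,7)(W), (2,5)(W), (1,7)(W), all W → L
(3,2): only reaches (3,1)(W), (2,1)(W), all W → L
(3,4): only reaches (3,3)(W), (3,1)(W), (2,3)(W), all W → L
(3,6): only reaches (3,5)(W), (3,3)(W), (2,5)(W), all W → L
(3,8): only reaches (3,7)(W), (3,5)(W), (2,7)(W), all W → L
(4,2): only reaches (4,1)(W), (3,1)(W), all W → L
(4,4): only reaches (4,3)(W), (4,1)(W), (3,3)(W), all W → L
(4,6): only reaches (4,5)(W), (4,3)(W), (3,5)(W), all W → L
(4,8): only reaches (4,7)(W), (4,5)(W), (3,7)(W), all W → L
(6,1): only reaches (1,1)(W), (6,0)(W), (5,0)(W), all W → L
(6,3): only reaches (1,3)(W), (6,2)(W), (6,0)(W), (5,2)(W), all W → L
(6,5): only reaches (1,5)(W), (6,4)(W), (6,2)(W), (5,4)(W), all W → L
(6,7): only reaches (1,7)(W), (6,6)(W), (6,4)(W), (5,6)(W), all W → L
Every other cell has at least one move into one of the L cells above, so it is W.
L cells per row: a=0: 5, a=1: 5, a=2: 5, a=3: 5, a=4: 5, a=5: 0, a=6: 4; total 29.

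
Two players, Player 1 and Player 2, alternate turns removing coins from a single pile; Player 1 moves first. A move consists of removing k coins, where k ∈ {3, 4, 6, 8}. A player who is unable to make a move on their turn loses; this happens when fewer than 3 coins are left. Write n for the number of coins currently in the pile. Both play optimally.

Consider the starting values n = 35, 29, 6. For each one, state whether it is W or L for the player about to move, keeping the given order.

Label each position W (a win for the player to move) or L (a loss). A position with no legal move is L; any other position is W exactly when some move reaches an L, and L when every move reaches a W.
n=0: no move → L
n=1: no move → L
n=2: no move → L
n=3: W (go to 0, an L position)
n=4: W (go to 1, an L position)
n=5: W (go to 2, an L position)
n=6: W (go to 2, an L position)
n=7: W (go to 1, an L position)
n=8: W (go to 2, an L position)
n=9: W (go to 1, an L position)
n=10: W (go to 2, an L position)
n=11: L (options 8(W), 7(W), 5(W), 3(W) are all W)
n=12: L (options 9(W), 8(W), 6(W), 4(W) are all W)
n=13: L (options 10(W), 9(W), 7(W), 5(W) are all W)
n=14: W (go to 11, an L position)
n=15: W (go to 12, an L position)
n=16: W (go to 13, an L position)
n=17: W (go to 13, an L position)
n=18: W (go to 12, an L position)
n=19: W (go to 13, an L position)
n=20: W (go to 12, an L position)
n=21: W (go to 13, an L position)
n=22: L (options 19(W), 18(W), 16(W), 14(W) are all W)
n=23: L (options 20(W), 19(W), 17(W), 15(W) are all W)
n=24: L (options 21(W), 20(W), 18(W), 16(W) are all W)
n=25: W (go to 22, an L position)
n=26: W (go to 23, an L position)
n=27: W (go to 24, an L position)
n=28: W (go to 24, an L position)
n=29: W (go to 23, an L position)
n=30: W (go to 24, an L position)
n=31: W (go to 23, an L position)
n=32: W (go to 24, an L position)
n=33: L (options 30(W), 29(W), 27(W), 25(W) are all W)
n=34: L (options 31(W), 30(W), 28(W), 26(W) are all W)
n=35: L (options 32(W), 31(W), 29(W), 27(W) are all W)

35: L, 29: W, 6: W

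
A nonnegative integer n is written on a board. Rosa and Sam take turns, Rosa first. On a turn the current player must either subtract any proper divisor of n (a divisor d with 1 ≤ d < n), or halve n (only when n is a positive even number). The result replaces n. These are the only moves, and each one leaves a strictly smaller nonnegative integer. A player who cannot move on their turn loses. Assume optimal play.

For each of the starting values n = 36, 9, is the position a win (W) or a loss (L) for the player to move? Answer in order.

Build the W/L table. Terminal = L. A non-terminal position is W if it has a move to some L; otherwise it is L.
n=0: no move → L
n=1: no move → L
n=2: →1(L), so W
n=3: →2(W) only, which is W, so L
n=4: →3(L), so W
n=5: →4(W) only, which is W, so L
n=6: →3(L), so W
n=7: →6(W) only, which is W, so L
n=8: →7(L), so W
n=9: →6(W), 8(W) — all W, so L
n=10: →5(L), so W
n=11: →10(W) only, which is W, so L
n=12: →9(L), so W
n=13: →12(W) only, which is W, so L
n=14: →7(L), so W
n=15: →10(W), 12(W), 14(W) — all W, so L
n=16: →15(L), so W
n=17: →16(W) only, which is W, so L
n=18: →9(L), so W
n=19: →18(W) only, which is W, so L
n=20: →15(L), so W
n=21: →14(W), 18(W), 20(W) — all W, so L
n=22: →11(L), so W
n=23: →22(W) only, which is W, so L
n=24: →21(L), so W
n=25: →20(W), 24(W) — all W, so L
n=26: →13(L), so W
n=27: →18(W), 24(W), 26(W) — all W, so L
n=28: →21(L), so W
n=29: →28(W) only, which is W, so L
n=30: →15(L), so W
n=31: →30(W) only, which is W, so L
n=32: →31(L), so W
n=33: →22(W), 30(W), 32(W) — all W, so L
n=34: →17(L), so W
n=35: →28(W), 30(W), 34(W) — all W, so L
n=36: →27(L), so W

36: W, 9: L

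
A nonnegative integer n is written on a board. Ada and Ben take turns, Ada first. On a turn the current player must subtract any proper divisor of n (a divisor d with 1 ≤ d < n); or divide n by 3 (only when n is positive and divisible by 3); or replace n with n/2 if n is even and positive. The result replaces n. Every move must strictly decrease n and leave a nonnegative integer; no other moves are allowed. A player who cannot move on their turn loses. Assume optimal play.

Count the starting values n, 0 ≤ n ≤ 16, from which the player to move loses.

8

Classify positions by backward induction: terminal positions (no move available) are L. From any other position, the mover wins iff some move reaches an L.
n=0: no move → L
n=1: no move → L
n=2: W (go to 1, an L position)
n=3: W (go to 1, an L position)
n=4: L (options 2(W), 3(W) are all W)
n=5: W (go to 4, an L position)
n=6: W (go to 4, an L position)
n=7: L (sole option 6(W) is W)
n=8: W (go to 4, an L position)
n=9: L (options 3(W), 6(W), 8(W) are all W)
n=10: W (go to 9, an L position)
n=11: L (sole option 10(W) is W)
n=12: W (go to 4, an L position)
n=13: L (sole option 12(W) is W)
n=14: W (go to 7, an L position)
n=15: L (options 5(W), 10(W), 12(W), 14(W) are all W)
n=16: W (go to 15, an L position)
L entries with 0 ≤ n ≤ 16: n = 0, 1, 4, 7, 9, 11, 13, 15; that makes 8.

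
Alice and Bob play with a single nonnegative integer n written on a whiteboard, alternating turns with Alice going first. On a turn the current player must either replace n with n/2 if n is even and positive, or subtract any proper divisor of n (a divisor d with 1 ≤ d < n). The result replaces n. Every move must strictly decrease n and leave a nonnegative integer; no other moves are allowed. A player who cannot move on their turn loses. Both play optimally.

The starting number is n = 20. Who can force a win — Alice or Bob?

Alice wins.

Compute win/loss labels from the base case upward. A position with no move is L. Any other position is W if it can reach an L in one move, else L.
n=0: no move → L
n=1: no move → L
n=2: reaches L-position 1 → W
n=3: only reaches 2(W), which is W → L
n=4: reaches L-position 3 → W
n=5: only reaches 4(W), which is W → L
n=6: reaches L-position 3 → W
n=7: only reaches 6(W), which is W → L
n=8: reaches L-position 7 → W
n=9: only reaches 6(W), 8(W), all W → L
n=10: reaches L-position 5 → W
n=11: only reaches 10(W), which is W → L
n=12: reaches L-position 9 → W
n=13: only reaches 12(W), which is W → L
n=14: reaches L-position 7 → W
n=15: only reaches 10(W), 12(W), 14(W), all W → L
n=16: reaches L-position 15 → W
n=17: only reaches 16(W), which is W → L
n=18: reaches L-position 9 → W
n=19: only reaches 18(W), which is W → L
n=20: reaches L-position 15 → W
From 20 Alice can move to 15, reaching an L position.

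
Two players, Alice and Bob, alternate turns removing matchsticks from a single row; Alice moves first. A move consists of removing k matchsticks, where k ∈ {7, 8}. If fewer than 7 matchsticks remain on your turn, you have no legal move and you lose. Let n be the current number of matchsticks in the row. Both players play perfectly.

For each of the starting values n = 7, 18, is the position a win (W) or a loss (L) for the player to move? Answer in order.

Work bottom-up. With no move the player to move loses. Otherwise the position is W if at least one move leads to an L position for the opponent, and L if every move leads to a W.
n=0: no move → L
n=1: no move → L
n=2: no move → L
n=3: no move → L
n=4: no move → L
n=5: no move → L
n=6: no move → L
n=7: →0(L), so W
n=8: →1(L), so W
n=9: →2(L), so W
n=10: →3(L), so W
n=11: →4(L), so W
n=12: →5(L), so W
n=13: →6(L), so W
n=14: →6(L), so W
n=15: →8(W), 7(W) — all W, so L
n=16: →9(W), 8(W) — all W, so L
n=17: →10(W), 9(W) — all W, so L
n=18: →11(W), 10(W) — all W, so L

7: W, 18: L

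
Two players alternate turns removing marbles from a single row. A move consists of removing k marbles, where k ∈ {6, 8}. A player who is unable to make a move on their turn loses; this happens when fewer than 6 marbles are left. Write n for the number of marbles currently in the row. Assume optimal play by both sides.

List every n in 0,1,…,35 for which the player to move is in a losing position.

Use the standard recursion: the mover loses at a terminal position; elsewhere, the mover wins exactly when some move hands the opponent an L position.
n=0: no move → L
n=1: no move → L
n=2: no move → L
n=3: no move → L
n=4: no move → L
n=5: no move → L
n=6: can move to 0, which is L ⇒ W
n=7: can move to 1, which is L ⇒ W
n=8: can move to 2, which is L ⇒ W
n=9: can move to 3, which is L ⇒ W
n=10: can move to 4, which is L ⇒ W
n=11: can move to 5, which is L ⇒ W
n=12: can move to 4, which is L ⇒ W
n=13: can move to 5, which is L ⇒ W
n=14: moves to 8(W), 6(W); every one is W ⇒ L
n=15: moves to 9(W), 7(W); every one is W ⇒ L
n=16: moves to 10(W), 8(W); every one is W ⇒ L
n=17: moves to 11(W), 9(W); every one is W ⇒ L
n=18: moves to 12(W), 10(W); every one is W ⇒ L
n=19: moves to 13(W), 11(W); every one is W ⇒ L
n=20: can move to 14, which is L ⇒ W
n=21: can move to 15, which is L ⇒ W
n=22: can move to 16, which is L ⇒ W
n=23: can move to 17, which is L ⇒ W
n=24: can move to 18, which is L ⇒ W
n=25: can move to 19, which is L ⇒ W
n=26: can move to 18, which is L ⇒ W
n=27: can move to 19, which is L ⇒ W
n=28: moves to 22(W), 20(W); every one is W ⇒ L
n=29: moves to 23(W), 21(W); every one is W ⇒ L
n=30: moves to 24(W), 22(W); every one is W ⇒ L
n=31: moves to 25(W), 23(W); every one is W ⇒ L
n=32: moves to 26(W), 24(W); every one is W ⇒ L
n=33: moves to 27(W), 25(W); every one is W ⇒ L
n=34: can move to 28, which is L ⇒ W
n=35: can move to 29, which is L ⇒ W
The losing starting values of n are exactly the entries labelled L in this table (18 of them).

0, 1, 2, 3, 4, 5, 14, 15, 16, 17, 18, 19, 28, 29, 30, 31, 32, 33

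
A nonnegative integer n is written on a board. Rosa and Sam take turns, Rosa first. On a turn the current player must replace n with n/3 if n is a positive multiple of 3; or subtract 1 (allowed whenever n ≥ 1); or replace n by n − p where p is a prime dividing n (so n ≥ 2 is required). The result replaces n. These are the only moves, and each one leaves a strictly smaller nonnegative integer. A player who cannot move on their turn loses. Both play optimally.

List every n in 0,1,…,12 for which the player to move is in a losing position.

Positions with no move are L. A position that does have a move is losing for the player to move precisely when every available move leads to a winning position for the opponent. Fill in the labels:
n=0: no move → L
n=1: →0(L), so W
n=2: →0(L), so W
n=3: →0(L), so W
n=4: →2(W), 3(W) — all W, so L
n=5: →0(L), so W
n=6: →4(L), so W
n=7: →0(L), so W
n=8: →6(W), 7(W) — all W, so L
n=9: →8(L), so W
n=10: →8(L), so W
n=11: →0(L), so W
n=12: →4(L), so W
The losing starting values of n are exactly the entries labelled L in this table (3 of them).

0, 4, 8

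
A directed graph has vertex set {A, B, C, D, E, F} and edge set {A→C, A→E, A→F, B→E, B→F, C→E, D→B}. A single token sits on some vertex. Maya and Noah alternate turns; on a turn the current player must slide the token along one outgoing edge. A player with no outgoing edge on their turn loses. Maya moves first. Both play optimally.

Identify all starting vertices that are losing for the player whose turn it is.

Compute win/loss labels from the base case upward. A position with no move is L. Any other position is W if it can reach an L in one move, else L.
Every edge goes from a vertex to one that appears earlier in the order E, F, B, C, A, D, so processing vertices in that order labels each vertex after all of its successors.
E: no outgoing edge → L
F: no outgoing edge → L
B: reaches L-position F → W
C: reaches L-position E → W
A: reaches L-position F → W
D: only reaches B(W), which is W → L
Reading off the rows marked L gives the requested list; there are 3 such vertices.

D, E, F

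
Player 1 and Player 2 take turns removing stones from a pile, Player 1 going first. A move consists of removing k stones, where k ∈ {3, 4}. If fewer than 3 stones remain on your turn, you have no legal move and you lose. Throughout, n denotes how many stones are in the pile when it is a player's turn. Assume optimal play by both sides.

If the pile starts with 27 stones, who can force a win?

Classify positions by backward induction: terminal positions (no move available) are L. From any other position, the mover wins iff some move reaches an L.
n=0: no move → L
n=1: no move → L
n=2: no move → L
n=3: can move to 0, which is L ⇒ W
n=4: can move to 1, which is L ⇒ W
n=5: can move to 2, which is L ⇒ W
n=6: can move to 2, which is L ⇒ W
n=7: moves to 4(W), 3(W); every one is W ⇒ L
n=8: moves to 5(W), 4(W); every one is W ⇒ L
n=9: moves to 6(W), 5(W); every one is W ⇒ L
n=10: can move to 7, which is L ⇒ W
n=11: can move to 8, which is L ⇒ W
n=12: can move to 9, which is L ⇒ W
n=13: can move to 9, which is L ⇒ W
n=14: moves to 11(W), 10(W); every one is W ⇒ L
n=15: moves to 12(W), 11(W); every one is W ⇒ L
n=16: moves to 13(W), 12(W); every one is W ⇒ L
n=17: can move to 14, which is L ⇒ W
n=18: can move to 15, which is L ⇒ W
n=19: can move to 16, which is L ⇒ W
n=20: can move to 16, which is L ⇒ W
n=21: moves to 18(W), 17(W); every one is W ⇒ L
n=22: moves to 19(W), 18(W); every one is W ⇒ L
n=23: moves to 20(W), 19(W); every one is W ⇒ L
n=24: can move to 21, which is L ⇒ W
n=25: can move to 22, which is L ⇒ W
n=26: can move to 23, which is L ⇒ W
n=27: can move to 23, which is L ⇒ W
The starting position 27 is W: Player 1 should remove 4, leaving 23, handing over an L position.

Player 1 wins.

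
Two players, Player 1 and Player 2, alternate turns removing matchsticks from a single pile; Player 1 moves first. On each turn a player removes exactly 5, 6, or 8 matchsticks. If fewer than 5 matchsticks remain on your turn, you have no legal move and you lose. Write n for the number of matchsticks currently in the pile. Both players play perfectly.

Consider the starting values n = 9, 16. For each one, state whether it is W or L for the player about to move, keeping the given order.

9: W, 16: L

Label each position W (a win for the player to move) or L (a loss). A position with no legal move is L; any other position is W exactly when some move reaches an L, and L when every move reaches a W.
n=0: no move → L
n=1: no move → L
n=2: no move → L
n=3: no move → L
n=4: no move → L
n=5: →0(L), so W
n=6: →1(L), so W
n=7: →2(L), so W
n=8: →3(L), so W
n=9: →4(L), so W
n=10: →4(L), so W
n=11: →3(L), so W
n=12: →4(L), so W
n=13: →8(W), 7(W), 5(W) — all W, so L
n=14: →9(W), 8(W), 6(W) — all W, so L
n=15: →10(W), 9(W), 7(W) — all W, so L
n=16: →11(W), 10(W), 8(W) — all W, so L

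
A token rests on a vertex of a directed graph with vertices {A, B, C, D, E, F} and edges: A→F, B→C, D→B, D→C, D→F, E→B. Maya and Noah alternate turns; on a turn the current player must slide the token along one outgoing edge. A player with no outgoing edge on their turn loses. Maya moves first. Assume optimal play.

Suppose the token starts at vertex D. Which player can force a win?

Maya wins.

Compute win/loss labels from the base case upward. A position with no move is L. Any other position is W if it can reach an L in one move, else L.
Every edge goes from a vertex to one that appears earlier in the order C, F, B, D, E, A, so processing vertices in that order labels each vertex after all of its successors.
C: no outgoing edge → L
F: no outgoing edge → L
B: →C(L), so W
D: →F(L), so W
E: →B(W) only, which is W, so L
A: →F(L), so W
From D Maya can move to F, reaching an L position.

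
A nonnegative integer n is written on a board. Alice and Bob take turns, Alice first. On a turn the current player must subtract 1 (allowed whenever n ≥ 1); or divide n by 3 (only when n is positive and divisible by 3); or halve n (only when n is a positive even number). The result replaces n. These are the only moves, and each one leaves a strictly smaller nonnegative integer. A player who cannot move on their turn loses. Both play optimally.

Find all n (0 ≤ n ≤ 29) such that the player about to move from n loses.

0, 2, 5, 7, 9, 11, 13, 16, 19, 23, 25, 28

Use the standard recursion: the mover loses at a terminal position; elsewhere, the mover wins exactly when some move hands the opponent an L position.
n=0: no move → L
n=1: W (go to 0, an L position)
n=2: L (sole option 1(W) is W)
n=3: W (go to 2, an L position)
n=4: W (go to 2, an L position)
n=5: L (sole option 4(W) is W)
n=6: W (go to 2, an L position)
n=7: L (sole option 6(W) is W)
n=8: W (go to 7, an L position)
n=9: L (options 3(W), 8(W) are all W)
n=10: W (go to 5, an L position)
n=11: L (sole option 10(W) is W)
n=12: W (go to 11, an L position)
n=13: L (sole option 12(W) is W)
n=14: W (go to 7, an L position)
n=15: W (go to 5, an L position)
n=16: L (options 8(W), 15(W) are all W)
n=17: W (go to 16, an L position)
n=18: W (go to 9, an L position)
n=19: L (sole option 18(W) is W)
n=20: W (go to 19, an L position)
n=21: W (go to 7, an L position)
n=22: W (go to 11, an L position)
n=23: L (sole option 22(W) is W)
n=24: W (go to 23, an L position)
n=25: L (sole option 24(W) is W)
n=26: W (go to 13, an L position)
n=27: W (go to 9, an L position)
n=28: L (options 14(W), 27(W) are all W)
n=29: W (go to 28, an L position)
The losing starting values of n are exactly the entries labelled L in this table (12 of them).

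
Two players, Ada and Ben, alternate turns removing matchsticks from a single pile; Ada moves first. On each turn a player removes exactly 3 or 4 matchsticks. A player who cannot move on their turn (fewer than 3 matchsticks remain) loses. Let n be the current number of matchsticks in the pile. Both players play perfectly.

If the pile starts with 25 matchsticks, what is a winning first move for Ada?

Label each position W (a win for the player to move) or L (a loss). A position with no legal move is L; any other position is W exactly when some move reaches an L, and L when every move reaches a W.
n=0: no move → L
n=1: no move → L
n=2: no move → L
n=3: can move to 0, which is L ⇒ W
n=4: can move to 1, which is L ⇒ W
n=5: can move to 2, which is L ⇒ W
n=6: can move to 2, which is L ⇒ W
n=7: moves to 4(W), 3(W); every one is W ⇒ L
n=8: moves to 5(W), 4(W); every one is W ⇒ L
n=9: moves to 6(W), 5(W); every one is W ⇒ L
n=10: can move to 7, which is L ⇒ W
n=11: can move to 8, which is L ⇒ W
n=12: can move to 9, which is L ⇒ W
n=13: can move to 9, which is L ⇒ W
n=14: moves to 11(W), 10(W); every one is W ⇒ L
n=15: moves to 12(W), 11(W); every one is W ⇒ L
n=16: moves to 13(W), 12(W); every one is W ⇒ L
n=17: can move to 14, which is L ⇒ W
n=18: can move to 15, which is L ⇒ W
n=19: can move to 16, which is L ⇒ W
n=20: can move to 16, which is L ⇒ W
n=21: moves to 18(W), 17(W); every one is W ⇒ L
n=22: moves to 19(W), 18(W); every one is W ⇒ L
n=23: moves to 20(W), 19(W); every one is W ⇒ L
n=24: can move to 21, which is L ⇒ W
n=25: can move to 22, which is L ⇒ W
From 25, the L positions reachable in one move are: 22, 21. Any move reaching one of these is winning.

Remove 3, leaving 22.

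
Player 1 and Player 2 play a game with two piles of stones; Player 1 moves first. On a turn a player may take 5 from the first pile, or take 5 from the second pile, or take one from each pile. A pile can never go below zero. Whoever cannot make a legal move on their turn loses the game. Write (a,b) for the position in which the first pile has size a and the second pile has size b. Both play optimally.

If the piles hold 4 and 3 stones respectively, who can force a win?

Build the W/L table. Terminal = L. A non-terminal position is W if it has a move to some L; otherwise it is L.
No move ever increases a pile, so every position that can arise here has a ≤ 4 and b ≤ 3; it is enough to label the cells with 0 ≤ a ≤ 4 and 0 ≤ b ≤ 3.
Every move lowers a or b (never raises either), so fill the grid row by row in increasing a, and left to right within a row: each cell's successors are then already labelled.
      b=0  b=1  b=2  b=3
a=0:    L    L    L    L
a=1:    L    W    W    W
a=2:    L    W    L    L
a=3:    L    W    L    W
a=4:    L    W    L    W
Cells with no legal move (terminal, hence L): (0,0), (0,1), (0,2), (0,3), (1,0), (2,0), (3,0), (4,0).
The remaining L cells, each justified by listing all of its moves:
(2,2): only reaches (1,1)(W), which is W → L
(2,3): only reaches (1,2)(W), which is W → L
(3,2): only reaches (2,1)(W), which is W → L
(4,2): only reaches (3,1)(W), which is W → L
Every other cell has at least one move into one of the L cells above, so it is W.
From (4,3) Player 1 can move to (3,2), reaching an L position.

Player 1 wins.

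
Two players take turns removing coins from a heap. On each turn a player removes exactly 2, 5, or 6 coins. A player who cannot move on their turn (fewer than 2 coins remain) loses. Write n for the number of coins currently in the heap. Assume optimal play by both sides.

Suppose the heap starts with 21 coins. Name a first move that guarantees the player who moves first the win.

Build the W/L table. Terminal = L. A non-terminal position is W if it has a move to some L; otherwise it is L.
n=0: no move → L
n=1: no move → L
n=2: →0(L), so W
n=3: →1(L), so W
n=4: →2(W) only, which is W, so L
n=5: →0(L), so W
n=6: →4(L), so W
n=7: →1(L), so W
n=8: →6(W), 3(W), 2(W) — all W, so L
n=9: →4(L), so W
n=10: →8(L), so W
n=11: →9(W), 6(W), 5(W) — all W, so L
n=12: →10(W), 7(W), 6(W) — all W, so L
n=13: →11(L), so W
n=14: →12(L), so W
n=15: →13(W), 10(W), 9(W) — all W, so L
n=16: →11(L), so W
n=17: →15(L), so W
n=18: →12(L), so W
n=19: →17(W), 14(W), 13(W) — all W, so L
n=20: →15(L), so W
n=21: →19(L), so W
From 21, the L positions reachable in one move are: 19, 15. Any move reaching one of these is winning.

Remove 2, leaving 19.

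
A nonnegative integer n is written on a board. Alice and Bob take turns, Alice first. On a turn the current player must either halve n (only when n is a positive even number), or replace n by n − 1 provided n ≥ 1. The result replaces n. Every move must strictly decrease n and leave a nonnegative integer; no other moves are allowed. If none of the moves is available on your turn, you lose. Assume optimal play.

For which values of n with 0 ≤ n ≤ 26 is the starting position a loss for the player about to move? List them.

Use the standard recursion: the mover loses at a terminal position; elsewhere, the mover wins exactly when some move hands the opponent an L position.
n=0: no move → L
n=1: can move to 0, which is L ⇒ W
n=2: the only move is to 1(W), a W ⇒ L
n=3: can move to 2, which is L ⇒ W
n=4: can move to 2, which is L ⇒ W
n=5: the only move is to 4(W), a W ⇒ L
n=6: can move to 5, which is L ⇒ W
n=7: the only move is to 6(W), a W ⇒ L
n=8: can move to 7, which is L ⇒ W
n=9: the only move is to 8(W), a W ⇒ L
n=10: can move to 5, which is L ⇒ W
n=11: the only move is to 10(W), a W ⇒ L
n=12: can move to 11, which is L ⇒ W
n=13: the only move is to 12(W), a W ⇒ L
n=14: can move to 7, which is L ⇒ W
n=15: the only move is to 14(W), a W ⇒ L
n=16: can move to 15, which is L ⇒ W
n=17: the only move is to 16(W), a W ⇒ L
n=18: can move to 9, which is L ⇒ W
n=19: the only move is to 18(W), a W ⇒ L
n=20: can move to 19, which is L ⇒ W
n=21: the only move is to 20(W), a W ⇒ L
n=22: can move to 11, which is L ⇒ W
n=23: the only move is to 22(W), a W ⇒ L
n=24: can move to 23, which is L ⇒ W
n=25: the only move is to 24(W), a W ⇒ L
n=26: can move to 13, which is L ⇒ W
The losing starting values of n are exactly the entries labelled L in this table (13 of them).

0, 2, 5, 7, 9, 11, 13, 15, 17, 19, 21, 23, 25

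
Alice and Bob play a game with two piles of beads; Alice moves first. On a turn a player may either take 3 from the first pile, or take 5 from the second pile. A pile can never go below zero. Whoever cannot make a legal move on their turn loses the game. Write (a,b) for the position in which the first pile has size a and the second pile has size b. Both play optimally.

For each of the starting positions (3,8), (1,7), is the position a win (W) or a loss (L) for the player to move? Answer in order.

Build the W/L table. Terminal = L. A non-terminal position is W if it has a move to some L; otherwise it is L.
No move ever increases a pile, so every position that can arise here has a ≤ 3 and b ≤ 8; it is enough to label the cells with 0 ≤ a ≤ 3 and 0 ≤ b ≤ 8.
Every move lowers a or b (never raises either), so fill the grid row by row in increasing a, and left to right within a row: each cell's successors are then already labelled.
      b=0  b=1  b=2  b=3  b=4  b=5  b=6  b=7  b=8
a=0:    L    L    L    L    L    W    W    W    W
a=1:    L    L    L    L    L    W    W    W    W
a=2:    L    L    L    L    L    W    W    W    W
a=3:    W    W    W    W    W    L    L    L    L
Cells with no legal move (terminal, hence L): (0,0), (0,1), (0,2), (0,3), (0,4), (1,0), (1,1), (1,2), (1,3), (1,4), (2,0), (2,1), (2,2), (2,3), (2,4).
The remaining L cells, each justified by listing all of its moves:
(3,5): →(0,5)(W), (3,0)(W) — all W, so L
(3,6): →(0,6)(W), (3,1)(W) — all W, so L
(3,7): →(0,7)(W), (3,2)(W) — all W, so L
(3,8): →(0,8)(W), (3,3)(W) — all W, so L
Every other cell has at least one move into one of the L cells above, so it is W.
(3,8): one of the L cells justified above, so L
(1,7): the move to (1,2) reaches an L cell, so W

(3,8): L, (1,7): W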